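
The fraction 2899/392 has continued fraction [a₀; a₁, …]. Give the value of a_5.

9

2899 = 7·392 + 155, so a_0 = 7
392 = 2·155 + 82, so a_1 = 2
155 = 1·82 + 73, so a_2 = 1
82 = 1·73 + 9, so a_3 = 1
73 = 8·9 + 1, so a_4 = 8
9 = 9·1 + 0, so a_5 = 9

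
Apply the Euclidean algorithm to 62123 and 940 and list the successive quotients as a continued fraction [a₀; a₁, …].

62123 ÷ 940 → quotient 66, remainder 83
940 ÷ 83 → quotient 11, remainder 27
83 ÷ 27 → quotient 3, remainder 2
27 ÷ 2 → quotient 13, remainder 1
2 ÷ 1 → quotient 2, remainder 0

[66; 11, 3, 13, 2]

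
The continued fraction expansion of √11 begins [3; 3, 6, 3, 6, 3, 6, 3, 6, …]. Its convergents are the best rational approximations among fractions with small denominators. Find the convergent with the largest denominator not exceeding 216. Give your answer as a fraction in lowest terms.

199/60

List convergents until the denominator exceeds the bound:
a_0 = 3: 3/1  (≤ bound)
a_1 = 3: 10/3  (≤ bound)
a_2 = 6: 63/19  (≤ bound)
a_3 = 3: 199/60  (≤ bound)
a_4 = 6: 1257/379  (> 216, stop)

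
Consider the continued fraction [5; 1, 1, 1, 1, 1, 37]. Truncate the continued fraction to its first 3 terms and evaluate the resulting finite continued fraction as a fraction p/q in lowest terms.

Collapse the nested fraction from the inside out:
Start with 1.
1 + 1/(1/1) = 1 + 1/1 = 2/1
5 + 1/(2/1) = 5 + 1/2 = 11/2

11/2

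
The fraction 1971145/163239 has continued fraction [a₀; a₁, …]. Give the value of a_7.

⌊1971145/163239⌋ = 12, remainder 12277
⌊163239/12277⌋ = 13, remainder 3638
⌊12277/3638⌋ = 3, remainder 1363
⌊3638/1363⌋ = 2, remainder 912
⌊1363/912⌋ = 1, remainder 451
⌊912/451⌋ = 2, remainder 10
⌊451/10⌋ = 45, remainder 1
⌊10/1⌋ = 10, remainder 0

10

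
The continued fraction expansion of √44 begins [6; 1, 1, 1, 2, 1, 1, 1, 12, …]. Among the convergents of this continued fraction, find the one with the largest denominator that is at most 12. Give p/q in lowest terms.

73/11

a_0 = 6: 6/1  (≤ bound)
a_1 = 1: 7/1  (≤ bound)
a_2 = 1: 13/2  (≤ bound)
a_3 = 1: 20/3  (≤ bound)
a_4 = 2: 53/8  (≤ bound)
a_5 = 1: 73/11  (≤ bound)
a_6 = 1: 126/19  (> 12, stop)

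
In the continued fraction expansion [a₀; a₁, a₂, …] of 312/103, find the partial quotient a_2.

⌊312/103⌋ = 3, remainder 3
⌊103/3⌋ = 34, remainder 1
⌊3/1⌋ = 3, remainder 0

3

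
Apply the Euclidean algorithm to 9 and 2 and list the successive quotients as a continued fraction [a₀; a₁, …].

[4; 2]

Run the Euclidean algorithm, recording each quotient:
9 ÷ 2 → quotient 4, remainder 1
2 ÷ 1 → quotient 2, remainder 0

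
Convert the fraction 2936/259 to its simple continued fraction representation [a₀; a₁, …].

[11; 2, 1, 42, 2]

Repeatedly divide and take the remainder:
2936 = 11·259 + 87, so a_0 = 11
259 = 2·87 + 85, so a_1 = 2
87 = 1·85 + 2, so a_2 = 1
85 = 42·2 + 1, so a_3 = 42
2 = 2·1 + 0, so a_4 = 2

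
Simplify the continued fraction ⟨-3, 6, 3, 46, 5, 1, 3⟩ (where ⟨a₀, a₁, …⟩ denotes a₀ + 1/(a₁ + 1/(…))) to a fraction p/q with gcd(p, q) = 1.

Use the convergent recurrence hₖ = aₖ·hₖ₋₁ + hₖ₋₂ (and likewise for the denominators kₖ):
a_0 = -3: -3/1
a_1 = 6: -17/6
a_2 = 3: -54/19
a_3 = 46: -2501/880
a_4 = 5: -12559/4419
a_5 = 1: -15060/5299
a_6 = 3: -57739/20316

-57739/20316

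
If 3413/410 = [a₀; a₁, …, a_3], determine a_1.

⌊3413/410⌋ = 8, remainder 133
⌊410/133⌋ = 3, remainder 11

3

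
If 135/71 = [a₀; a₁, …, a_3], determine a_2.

9

135 ÷ 71 → quotient 1, remainder 64
71 ÷ 64 → quotient 1, remainder 7
64 ÷ 7 → quotient 9, remainder 1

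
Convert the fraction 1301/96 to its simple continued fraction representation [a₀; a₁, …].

Run the Euclidean algorithm, recording each quotient:
⌊1301/96⌋ = 13, remainder 53
⌊96/53⌋ = 1, remainder 43
⌊53/43⌋ = 1, remainder 10
⌊43/10⌋ = 4, remainder 3
⌊10/3⌋ = 3, remainder 1
⌊3/1⌋ = 3, remainder 0

[13; 1, 1, 4, 3, 3]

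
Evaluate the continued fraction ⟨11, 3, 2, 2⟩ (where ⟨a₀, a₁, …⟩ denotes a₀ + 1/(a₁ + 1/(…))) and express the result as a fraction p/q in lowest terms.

Build up convergents one term at a time:
a_0 = 11: 11/1
a_1 = 3: 34/3
a_2 = 2: 79/7
a_3 = 2: 192/17

192/17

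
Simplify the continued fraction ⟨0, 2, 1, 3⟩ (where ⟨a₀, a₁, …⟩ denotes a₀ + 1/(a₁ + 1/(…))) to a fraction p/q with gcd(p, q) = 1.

Use the convergent recurrence hₖ = aₖ·hₖ₋₁ + hₖ₋₂ (and likewise for the denominators kₖ):
a_0 = 0: 0/1
a_1 = 2: 1/2
a_2 = 1: 1/3
a_3 = 3: 4/11

4/11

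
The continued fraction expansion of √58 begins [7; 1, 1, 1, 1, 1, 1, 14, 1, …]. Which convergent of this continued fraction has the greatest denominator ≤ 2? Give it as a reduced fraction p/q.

15/2

a_0 = 7: 7/1  (≤ bound)
a_1 = 1: 8/1  (≤ bound)
a_2 = 1: 15/2  (≤ bound)
a_3 = 1: 23/3  (> 2, stop)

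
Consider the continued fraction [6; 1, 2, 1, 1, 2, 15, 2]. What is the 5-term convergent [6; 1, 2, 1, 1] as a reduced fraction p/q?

47/7

Use the convergent recurrence hₖ = aₖ·hₖ₋₁ + hₖ₋₂ (and likewise for the denominators kₖ):
a_0 = 6: 6/1
a_1 = 1: 7/1
a_2 = 2: 20/3
a_3 = 1: 27/4
a_4 = 1: 47/7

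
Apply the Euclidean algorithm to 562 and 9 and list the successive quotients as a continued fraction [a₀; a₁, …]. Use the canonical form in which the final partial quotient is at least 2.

562 = 62·9 + 4, so a_0 = 62
9 = 2·4 + 1, so a_1 = 2
4 = 4·1 + 0, so a_2 = 4

[62; 2, 4]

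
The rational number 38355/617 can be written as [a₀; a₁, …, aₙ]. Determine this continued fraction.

[62; 6, 9, 5, 2]

38355 ÷ 617 → quotient 62, remainder 101
617 ÷ 101 → quotient 6, remainder 11
101 ÷ 11 → quotient 9, remainder 2
11 ÷ 2 → quotient 5, remainder 1
2 ÷ 1 → quotient 2, remainder 0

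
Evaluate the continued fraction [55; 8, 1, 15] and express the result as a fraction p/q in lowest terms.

7881/143

Start with 15.
1 + 1/(15/1) = 1 + 1/15 = 16/15
8 + 1/(16/15) = 8 + 15/16 = 143/16
55 + 1/(143/16) = 55 + 16/143 = 7881/143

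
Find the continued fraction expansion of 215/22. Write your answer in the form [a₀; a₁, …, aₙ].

[9; 1, 3, 2, 2]

⌊215/22⌋ = 9, remainder 17
⌊22/17⌋ = 1, remainder 5
⌊17/5⌋ = 3, remainder 2
⌊5/2⌋ = 2, remainder 1
⌊2/1⌋ = 2, remainder 0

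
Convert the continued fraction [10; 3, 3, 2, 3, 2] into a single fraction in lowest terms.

a_0 = 10: 10/1
a_1 = 3: 31/3
a_2 = 3: 103/10
a_3 = 2: 237/23
a_4 = 3: 814/79
a_5 = 2: 1865/181

1865/181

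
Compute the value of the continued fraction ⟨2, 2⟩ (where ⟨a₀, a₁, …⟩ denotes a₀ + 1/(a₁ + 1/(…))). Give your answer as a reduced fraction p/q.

5/2

Use the convergent recurrence hₖ = aₖ·hₖ₋₁ + hₖ₋₂ (and likewise for the denominators kₖ):
a_0 = 2: 2/1
a_1 = 2: 5/2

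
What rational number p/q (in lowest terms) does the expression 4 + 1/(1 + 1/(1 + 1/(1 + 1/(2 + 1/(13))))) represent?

Starting at the tail and folding back:
Start with 13.
2 + 1/(13/1) = 2 + 1/13 = 27/13
1 + 1/(27/13) = 1 + 13/27 = 40/27
1 + 1/(40/27) = 1 + 27/40 = 67/40
1 + 1/(67/40) = 1 + 40/67 = 107/67
4 + 1/(107/67) = 4 + 67/107 = 495/107

495/107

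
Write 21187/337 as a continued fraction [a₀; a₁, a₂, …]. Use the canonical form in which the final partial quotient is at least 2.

Apply division with remainder until the remainder is 0:
21187 = 62·337 + 293, so a_0 = 62
337 = 1·293 + 44, so a_1 = 1
293 = 6·44 + 29, so a_2 = 6
44 = 1·29 + 15, so a_3 = 1
29 = 1·15 + 14, so a_4 = 1
15 = 1·14 + 1, so a_5 = 1
14 = 14·1 + 0, so a_6 = 14

[62; 1, 6, 1, 1, 1, 14]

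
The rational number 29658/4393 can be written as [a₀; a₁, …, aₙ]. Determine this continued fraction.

⌊29658/4393⌋ = 6, remainder 3300
⌊4393/3300⌋ = 1, remainder 1093
⌊3300/1093⌋ = 3, remainder 21
⌊1093/21⌋ = 52, remainder 1
⌊21/1⌋ = 21, remainder 0

[6; 1, 3, 52, 21]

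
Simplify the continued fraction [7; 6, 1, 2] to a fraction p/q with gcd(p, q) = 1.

Starting at the tail and folding back:
Start with 2.
1 + 1/(2/1) = 1 + 1/2 = 3/2
6 + 1/(3/2) = 6 + 2/3 = 20/3
7 + 1/(20/3) = 7 + 3/20 = 143/20

143/20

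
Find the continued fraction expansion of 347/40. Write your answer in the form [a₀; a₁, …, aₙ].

[8; 1, 2, 13]

347 = 8·40 + 27, so a_0 = 8
40 = 1·27 + 13, so a_1 = 1
27 = 2·13 + 1, so a_2 = 2
13 = 13·1 + 0, so a_3 = 13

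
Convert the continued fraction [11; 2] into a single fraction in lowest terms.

a_0 = 11: 11/1
a_1 = 2: 23/2

23/2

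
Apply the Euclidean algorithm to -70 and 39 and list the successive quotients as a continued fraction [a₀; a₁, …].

[-2; 4, 1, 7]

Apply division with remainder until the remainder is 0:
-70 ÷ 39 → quotient -2, remainder 8
39 ÷ 8 → quotient 4, remainder 7
8 ÷ 7 → quotient 1, remainder 1
7 ÷ 1 → quotient 7, remainder 0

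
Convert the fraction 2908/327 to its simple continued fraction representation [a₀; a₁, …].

[8; 1, 8, 2, 1, 11]

2908 = 8·327 + 292, so a_0 = 8
327 = 1·292 + 35, so a_1 = 1
292 = 8·35 + 12, so a_2 = 8
35 = 2·12 + 11, so a_3 = 2
12 = 1·11 + 1, so a_4 = 1
11 = 11·1 + 0, so a_5 = 11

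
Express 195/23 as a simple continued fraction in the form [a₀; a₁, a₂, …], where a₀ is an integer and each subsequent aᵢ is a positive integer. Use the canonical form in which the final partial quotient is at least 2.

⌊195/23⌋ = 8, remainder 11
⌊23/11⌋ = 2, remainder 1
⌊11/1⌋ = 11, remainder 0

[8; 2, 11]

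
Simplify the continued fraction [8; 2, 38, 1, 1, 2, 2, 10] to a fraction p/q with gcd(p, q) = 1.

a_0 = 8: 8/1
a_1 = 2: 17/2
a_2 = 38: 654/77
a_3 = 1: 671/79
a_4 = 1: 1325/156
a_5 = 2: 3321/391
a_6 = 2: 7967/938
a_7 = 10: 82991/9771

82991/9771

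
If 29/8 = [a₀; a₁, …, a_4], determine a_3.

1

Apply division with remainder until the remainder is 0:
⌊29/8⌋ = 3, remainder 5
⌊8/5⌋ = 1, remainder 3
⌊5/3⌋ = 1, remainder 2
⌊3/2⌋ = 1, remainder 1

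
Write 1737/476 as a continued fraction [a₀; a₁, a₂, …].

[3; 1, 1, 1, 5, 1, 2, 8]

Repeatedly divide and take the remainder:
1737 ÷ 476 → quotient 3, remainder 309
476 ÷ 309 → quotient 1, remainder 167
309 ÷ 167 → quotient 1, remainder 142
167 ÷ 142 → quotient 1, remainder 25
142 ÷ 25 → quotient 5, remainder 17
25 ÷ 17 → quotient 1, remainder 8
17 ÷ 8 → quotient 2, remainder 1
8 ÷ 1 → quotient 8, remainder 0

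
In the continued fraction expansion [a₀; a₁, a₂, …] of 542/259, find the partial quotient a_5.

4

Run the Euclidean algorithm, recording each quotient:
542 ÷ 259 → quotient 2, remainder 24
259 ÷ 24 → quotient 10, remainder 19
24 ÷ 19 → quotient 1, remainder 5
19 ÷ 5 → quotient 3, remainder 4
5 ÷ 4 → quotient 1, remainder 1
4 ÷ 1 → quotient 4, remainder 0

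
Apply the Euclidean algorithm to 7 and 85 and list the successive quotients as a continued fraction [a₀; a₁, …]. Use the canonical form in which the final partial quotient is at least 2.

Repeatedly divide and take the remainder:
7 = 0·85 + 7, so a_0 = 0
85 = 12·7 + 1, so a_1 = 12
7 = 7·1 + 0, so a_2 = 7

[0; 12, 7]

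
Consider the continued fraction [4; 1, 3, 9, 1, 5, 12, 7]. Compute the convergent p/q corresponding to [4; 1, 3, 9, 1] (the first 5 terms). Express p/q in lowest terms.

Work from the innermost term outward:
Start with 1.
9 + 1/(1/1) = 9 + 1/1 = 10/1
3 + 1/(10/1) = 3 + 1/10 = 31/10
1 + 1/(31/10) = 1 + 10/31 = 41/31
4 + 1/(41/31) = 4 + 31/41 = 195/41

195/41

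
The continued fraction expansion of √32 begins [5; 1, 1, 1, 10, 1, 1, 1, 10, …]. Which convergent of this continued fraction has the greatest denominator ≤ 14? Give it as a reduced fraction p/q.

17/3

a_0 = 5: 5/1  (≤ bound)
a_1 = 1: 6/1  (≤ bound)
a_2 = 1: 11/2  (≤ bound)
a_3 = 1: 17/3  (≤ bound)
a_4 = 10: 181/32  (> 14, stop)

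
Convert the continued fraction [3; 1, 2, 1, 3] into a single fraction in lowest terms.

56/15

a_0 = 3: 3/1
a_1 = 1: 4/1
a_2 = 2: 11/3
a_3 = 1: 15/4
a_4 = 3: 56/15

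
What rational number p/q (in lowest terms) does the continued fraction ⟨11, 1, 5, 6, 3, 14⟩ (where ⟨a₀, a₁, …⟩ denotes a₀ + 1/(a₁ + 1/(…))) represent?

a_0 = 11: 11/1
a_1 = 1: 12/1
a_2 = 5: 71/6
a_3 = 6: 438/37
a_4 = 3: 1385/117
a_5 = 14: 19828/1675

19828/1675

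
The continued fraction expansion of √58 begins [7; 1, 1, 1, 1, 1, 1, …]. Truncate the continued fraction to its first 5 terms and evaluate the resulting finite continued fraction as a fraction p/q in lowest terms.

a_0 = 7: 7/1
a_1 = 1: 8/1
a_2 = 1: 15/2
a_3 = 1: 23/3
a_4 = 1: 38/5

38/5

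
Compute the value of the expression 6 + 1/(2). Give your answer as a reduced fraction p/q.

Starting at the tail and folding back:
Start with 2.
6 + 1/(2/1) = 6 + 1/2 = 13/2

13/2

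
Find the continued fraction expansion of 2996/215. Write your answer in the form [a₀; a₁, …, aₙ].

[13; 1, 14, 2, 1, 4]

2996 ÷ 215 → quotient 13, remainder 201
215 ÷ 201 → quotient 1, remainder 14
201 ÷ 14 → quotient 14, remainder 5
14 ÷ 5 → quotient 2, remainder 4
5 ÷ 4 → quotient 1, remainder 1
4 ÷ 1 → quotient 4, remainder 0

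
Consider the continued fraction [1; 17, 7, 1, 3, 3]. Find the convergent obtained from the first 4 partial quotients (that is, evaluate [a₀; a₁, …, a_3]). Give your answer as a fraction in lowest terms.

Start with 1.
7 + 1/(1/1) = 7 + 1/1 = 8/1
17 + 1/(8/1) = 17 + 1/8 = 137/8
1 + 1/(137/8) = 1 + 8/137 = 145/137

145/137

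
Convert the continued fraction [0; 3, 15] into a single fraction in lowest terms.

15/46

a_0 = 0: 0/1
a_1 = 3: 1/3
a_2 = 15: 15/46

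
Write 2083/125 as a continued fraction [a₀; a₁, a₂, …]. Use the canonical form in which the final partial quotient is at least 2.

2083 = 16·125 + 83, so a_0 = 16
125 = 1·83 + 42, so a_1 = 1
83 = 1·42 + 41, so a_2 = 1
42 = 1·41 + 1, so a_3 = 1
41 = 41·1 + 0, so a_4 = 41

[16; 1, 1, 1, 41]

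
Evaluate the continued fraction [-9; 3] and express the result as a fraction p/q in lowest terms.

a_0 = -9: -9/1
a_1 = 3: -26/3

-26/3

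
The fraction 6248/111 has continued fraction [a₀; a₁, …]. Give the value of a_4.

2

Repeatedly divide and take the remainder:
6248 = 56·111 + 32, so a_0 = 56
111 = 3·32 + 15, so a_1 = 3
32 = 2·15 + 2, so a_2 = 2
15 = 7·2 + 1, so a_3 = 7
2 = 2·1 + 0, so a_4 = 2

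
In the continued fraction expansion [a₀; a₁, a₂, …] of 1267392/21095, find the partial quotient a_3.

1267392 ÷ 21095 → quotient 60, remainder 1692
21095 ÷ 1692 → quotient 12, remainder 791
1692 ÷ 791 → quotient 2, remainder 110
791 ÷ 110 → quotient 7, remainder 21

7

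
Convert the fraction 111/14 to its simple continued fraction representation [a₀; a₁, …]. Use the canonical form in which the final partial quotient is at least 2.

[7; 1, 13]

Repeatedly divide and take the remainder:
111 = 7·14 + 13, so a_0 = 7
14 = 1·13 + 1, so a_1 = 1
13 = 13·1 + 0, so a_2 = 13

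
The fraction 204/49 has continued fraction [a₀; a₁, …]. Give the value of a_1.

204 = 4·49 + 8, so a_0 = 4
49 = 6·8 + 1, so a_1 = 6

6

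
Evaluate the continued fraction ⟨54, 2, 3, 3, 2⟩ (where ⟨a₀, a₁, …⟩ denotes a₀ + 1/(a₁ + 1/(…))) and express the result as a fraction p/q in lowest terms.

a_0 = 54: 54/1
a_1 = 2: 109/2
a_2 = 3: 381/7
a_3 = 3: 1252/23
a_4 = 2: 2885/53

2885/53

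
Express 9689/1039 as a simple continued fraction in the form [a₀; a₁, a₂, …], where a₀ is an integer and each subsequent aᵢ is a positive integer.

[9; 3, 13, 1, 1, 12]

⌊9689/1039⌋ = 9, remainder 338
⌊1039/338⌋ = 3, remainder 25
⌊338/25⌋ = 13, remainder 13
⌊25/13⌋ = 1, remainder 12
⌊13/12⌋ = 1, remainder 1
⌊12/1⌋ = 12, remainder 0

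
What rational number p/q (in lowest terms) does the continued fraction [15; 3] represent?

Start with 3.
15 + 1/(3/1) = 15 + 1/3 = 46/3

46/3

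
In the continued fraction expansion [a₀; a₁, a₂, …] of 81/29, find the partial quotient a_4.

Run the Euclidean algorithm, recording each quotient:
81 = 2·29 + 23, so a_0 = 2
29 = 1·23 + 6, so a_1 = 1
23 = 3·6 + 5, so a_2 = 3
6 = 1·5 + 1, so a_3 = 1
5 = 5·1 + 0, so a_4 = 5

5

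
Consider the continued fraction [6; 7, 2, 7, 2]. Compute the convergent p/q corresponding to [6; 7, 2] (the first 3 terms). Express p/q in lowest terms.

92/15

Collapse the nested fraction from the inside out:
Start with 2.
7 + 1/(2/1) = 7 + 1/2 = 15/2
6 + 1/(15/2) = 6 + 2/15 = 92/15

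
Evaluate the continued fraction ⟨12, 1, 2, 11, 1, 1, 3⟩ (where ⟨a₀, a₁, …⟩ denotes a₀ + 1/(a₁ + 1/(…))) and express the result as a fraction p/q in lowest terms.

Start with 3.
1 + 1/(3/1) = 1 + 1/3 = 4/3
1 + 1/(4/3) = 1 + 3/4 = 7/4
11 + 1/(7/4) = 11 + 4/7 = 81/7
2 + 1/(81/7) = 2 + 7/81 = 169/81
1 + 1/(169/81) = 1 + 81/169 = 250/169
12 + 1/(250/169) = 12 + 169/250 = 3169/250

3169/250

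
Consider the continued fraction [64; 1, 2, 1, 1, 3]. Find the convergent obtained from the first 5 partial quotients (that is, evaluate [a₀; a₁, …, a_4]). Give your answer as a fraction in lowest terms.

453/7

Start with 1.
1 + 1/(1/1) = 1 + 1/1 = 2/1
2 + 1/(2/1) = 2 + 1/2 = 5/2
1 + 1/(5/2) = 1 + 2/5 = 7/5
64 + 1/(7/5) = 64 + 5/7 = 453/7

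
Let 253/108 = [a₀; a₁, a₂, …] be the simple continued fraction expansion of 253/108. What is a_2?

1

Apply division with remainder until the remainder is 0:
⌊253/108⌋ = 2, remainder 37
⌊108/37⌋ = 2, remainder 34
⌊37/34⌋ = 1, remainder 3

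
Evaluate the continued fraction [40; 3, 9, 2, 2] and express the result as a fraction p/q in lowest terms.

5887/146

Start with 2.
2 + 1/(2/1) = 2 + 1/2 = 5/2
9 + 1/(5/2) = 9 + 2/5 = 47/5
3 + 1/(47/5) = 3 + 5/47 = 146/47
40 + 1/(146/47) = 40 + 47/146 = 5887/146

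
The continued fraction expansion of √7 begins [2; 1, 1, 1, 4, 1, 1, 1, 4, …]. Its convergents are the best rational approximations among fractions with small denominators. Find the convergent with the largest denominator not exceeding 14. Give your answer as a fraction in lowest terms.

a_0 = 2: 2/1  (≤ bound)
a_1 = 1: 3/1  (≤ bound)
a_2 = 1: 5/2  (≤ bound)
a_3 = 1: 8/3  (≤ bound)
a_4 = 4: 37/14  (≤ bound)
a_5 = 1: 45/17  (> 14, stop)

37/14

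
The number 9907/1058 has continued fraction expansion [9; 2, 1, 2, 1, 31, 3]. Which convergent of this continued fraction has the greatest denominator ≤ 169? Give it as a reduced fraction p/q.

a_0 = 9: 9/1  (≤ bound)
a_1 = 2: 19/2  (≤ bound)
a_2 = 1: 28/3  (≤ bound)
a_3 = 2: 75/8  (≤ bound)
a_4 = 1: 103/11  (≤ bound)
a_5 = 31: 3268/349  (> 169, stop)

103/11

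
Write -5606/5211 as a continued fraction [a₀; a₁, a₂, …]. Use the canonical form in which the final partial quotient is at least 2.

[-2; 1, 12, 5, 5, 15]

Run the Euclidean algorithm, recording each quotient:
⌊-5606/5211⌋ = -2, remainder 4816
⌊5211/4816⌋ = 1, remainder 395
⌊4816/395⌋ = 12, remainder 76
⌊395/76⌋ = 5, remainder 15
⌊76/15⌋ = 5, remainder 1
⌊15/1⌋ = 15, remainder 0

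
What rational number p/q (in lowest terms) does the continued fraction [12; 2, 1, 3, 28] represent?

3845/311

Start with 28.
3 + 1/(28/1) = 3 + 1/28 = 85/28
1 + 1/(85/28) = 1 + 28/85 = 113/85
2 + 1/(113/85) = 2 + 85/113 = 311/113
12 + 1/(311/113) = 12 + 113/311 = 3845/311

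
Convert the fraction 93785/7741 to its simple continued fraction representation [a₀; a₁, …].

93785 = 12·7741 + 893, so a_0 = 12
7741 = 8·893 + 597, so a_1 = 8
893 = 1·597 + 296, so a_2 = 1
597 = 2·296 + 5, so a_3 = 2
296 = 59·5 + 1, so a_4 = 59
5 = 5·1 + 0, so a_5 = 5

[12; 8, 1, 2, 59, 5]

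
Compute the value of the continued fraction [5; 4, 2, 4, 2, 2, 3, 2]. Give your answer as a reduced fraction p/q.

Compute successive convergents:
a_0 = 5: 5/1
a_1 = 4: 21/4
a_2 = 2: 47/9
a_3 = 4: 209/40
a_4 = 2: 465/89
a_5 = 2: 1139/218
a_6 = 3: 3882/743
a_7 = 2: 8903/1704

8903/1704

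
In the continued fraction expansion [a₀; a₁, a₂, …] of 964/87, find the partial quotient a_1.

Repeatedly divide and take the remainder:
964 ÷ 87 → quotient 11, remainder 7
87 ÷ 7 → quotient 12, remainder 3

12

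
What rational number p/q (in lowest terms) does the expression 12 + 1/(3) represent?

37/3

a_0 = 12: 12/1
a_1 = 3: 37/3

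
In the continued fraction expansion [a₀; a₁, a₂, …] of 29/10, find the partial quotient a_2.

29 = 2·10 + 9, so a_0 = 2
10 = 1·9 + 1, so a_1 = 1
9 = 9·1 + 0, so a_2 = 9

9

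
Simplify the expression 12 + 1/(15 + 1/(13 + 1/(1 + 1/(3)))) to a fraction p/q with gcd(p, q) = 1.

10003/829

Use the convergent recurrence hₖ = aₖ·hₖ₋₁ + hₖ₋₂ (and likewise for the denominators kₖ):
a_0 = 12: 12/1
a_1 = 15: 181/15
a_2 = 13: 2365/196
a_3 = 1: 2546/211
a_4 = 3: 10003/829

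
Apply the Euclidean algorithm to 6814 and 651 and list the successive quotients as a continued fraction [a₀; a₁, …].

6814 ÷ 651 → quotient 10, remainder 304
651 ÷ 304 → quotient 2, remainder 43
304 ÷ 43 → quotient 7, remainder 3
43 ÷ 3 → quotient 14, remainder 1
3 ÷ 1 → quotient 3, remainder 0

[10; 2, 7, 14, 3]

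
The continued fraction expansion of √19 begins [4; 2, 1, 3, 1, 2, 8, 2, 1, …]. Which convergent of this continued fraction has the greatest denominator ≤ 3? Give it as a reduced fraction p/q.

13/3

List convergents until the denominator exceeds the bound:
a_0 = 4: 4/1  (≤ bound)
a_1 = 2: 9/2  (≤ bound)
a_2 = 1: 13/3  (≤ bound)
a_3 = 3: 48/11  (> 3, stop)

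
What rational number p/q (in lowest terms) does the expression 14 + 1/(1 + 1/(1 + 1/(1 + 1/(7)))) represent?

337/23

Compute successive convergents:
a_0 = 14: 14/1
a_1 = 1: 15/1
a_2 = 1: 29/2
a_3 = 1: 44/3
a_4 = 7: 337/23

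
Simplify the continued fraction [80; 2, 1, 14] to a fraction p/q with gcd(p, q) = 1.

3535/44

Work from the innermost term outward:
Start with 14.
1 + 1/(14/1) = 1 + 1/14 = 15/14
2 + 1/(15/14) = 2 + 14/15 = 44/15
80 + 1/(44/15) = 80 + 15/44 = 3535/44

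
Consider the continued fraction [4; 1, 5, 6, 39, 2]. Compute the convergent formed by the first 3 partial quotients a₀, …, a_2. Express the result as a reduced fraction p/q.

29/6

a_0 = 4: 4/1
a_1 = 1: 5/1
a_2 = 5: 29/6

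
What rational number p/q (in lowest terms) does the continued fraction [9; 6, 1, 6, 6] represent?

a_0 = 9: 9/1
a_1 = 6: 55/6
a_2 = 1: 64/7
a_3 = 6: 439/48
a_4 = 6: 2698/295

2698/295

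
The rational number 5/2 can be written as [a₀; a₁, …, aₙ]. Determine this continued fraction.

[2; 2]

Repeatedly divide and take the remainder:
5 = 2·2 + 1, so a_0 = 2
2 = 2·1 + 0, so a_1 = 2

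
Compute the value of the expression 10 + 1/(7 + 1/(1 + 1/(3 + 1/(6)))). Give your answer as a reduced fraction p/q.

Start with 6.
3 + 1/(6/1) = 3 + 1/6 = 19/6
1 + 1/(19/6) = 1 + 6/19 = 25/19
7 + 1/(25/19) = 7 + 19/25 = 194/25
10 + 1/(194/25) = 10 + 25/194 = 1965/194

1965/194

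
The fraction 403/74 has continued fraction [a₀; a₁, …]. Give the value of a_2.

Repeatedly divide and take the remainder:
⌊403/74⌋ = 5, remainder 33
⌊74/33⌋ = 2, remainder 8
⌊33/8⌋ = 4, remainder 1

4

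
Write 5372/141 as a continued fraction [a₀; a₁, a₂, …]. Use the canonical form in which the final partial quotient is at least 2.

[38; 10, 14]

Repeatedly divide and take the remainder:
5372 ÷ 141 → quotient 38, remainder 14
141 ÷ 14 → quotient 10, remainder 1
14 ÷ 1 → quotient 14, remainder 0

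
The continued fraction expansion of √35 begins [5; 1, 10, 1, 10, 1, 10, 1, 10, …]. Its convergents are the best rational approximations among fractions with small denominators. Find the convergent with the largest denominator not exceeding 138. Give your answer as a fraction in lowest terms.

List convergents until the denominator exceeds the bound:
a_0 = 5: 5/1  (≤ bound)
a_1 = 1: 6/1  (≤ bound)
a_2 = 10: 65/11  (≤ bound)
a_3 = 1: 71/12  (≤ bound)
a_4 = 10: 775/131  (≤ bound)
a_5 = 1: 846/143  (> 138, stop)

775/131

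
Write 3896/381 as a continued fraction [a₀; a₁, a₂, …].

[10; 4, 2, 3, 12]

3896 = 10·381 + 86, so a_0 = 10
381 = 4·86 + 37, so a_1 = 4
86 = 2·37 + 12, so a_2 = 2
37 = 3·12 + 1, so a_3 = 3
12 = 12·1 + 0, so a_4 = 12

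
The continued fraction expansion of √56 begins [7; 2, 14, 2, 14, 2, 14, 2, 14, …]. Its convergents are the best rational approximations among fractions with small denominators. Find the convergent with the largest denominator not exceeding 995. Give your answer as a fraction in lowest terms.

6503/869

List convergents until the denominator exceeds the bound:
a_0 = 7: 7/1  (≤ bound)
a_1 = 2: 15/2  (≤ bound)
a_2 = 14: 217/29  (≤ bound)
a_3 = 2: 449/60  (≤ bound)
a_4 = 14: 6503/869  (≤ bound)
a_5 = 2: 13455/1798  (> 995, stop)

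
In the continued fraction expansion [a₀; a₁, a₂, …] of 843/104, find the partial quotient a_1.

Apply division with remainder until the remainder is 0:
⌊843/104⌋ = 8, remainder 11
⌊104/11⌋ = 9, remainder 5

9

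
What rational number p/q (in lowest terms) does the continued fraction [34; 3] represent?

a_0 = 34: 34/1
a_1 = 3: 103/3

103/3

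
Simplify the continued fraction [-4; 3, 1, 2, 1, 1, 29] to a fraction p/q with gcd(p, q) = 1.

-2869/769

a_0 = -4: -4/1
a_1 = 3: -11/3
a_2 = 1: -15/4
a_3 = 2: -41/11
a_4 = 1: -56/15
a_5 = 1: -97/26
a_6 = 29: -2869/769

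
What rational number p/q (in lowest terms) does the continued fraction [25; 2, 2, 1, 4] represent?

839/33

a_0 = 25: 25/1
a_1 = 2: 51/2
a_2 = 2: 127/5
a_3 = 1: 178/7
a_4 = 4: 839/33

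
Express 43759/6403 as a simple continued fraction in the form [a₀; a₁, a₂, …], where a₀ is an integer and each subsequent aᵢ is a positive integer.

[6; 1, 5, 34, 3, 1, 7]

43759 ÷ 6403 → quotient 6, remainder 5341
6403 ÷ 5341 → quotient 1, remainder 1062
5341 ÷ 1062 → quotient 5, remainder 31
1062 ÷ 31 → quotient 34, remainder 8
31 ÷ 8 → quotient 3, remainder 7
8 ÷ 7 → quotient 1, remainder 1
7 ÷ 1 → quotient 7, remainder 0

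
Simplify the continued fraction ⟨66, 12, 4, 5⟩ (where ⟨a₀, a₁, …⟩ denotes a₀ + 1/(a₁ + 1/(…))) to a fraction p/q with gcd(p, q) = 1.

16983/257

a_0 = 66: 66/1
a_1 = 12: 793/12
a_2 = 4: 3238/49
a_3 = 5: 16983/257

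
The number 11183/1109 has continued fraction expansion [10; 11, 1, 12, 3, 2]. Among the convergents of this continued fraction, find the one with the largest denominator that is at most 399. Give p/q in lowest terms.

1563/155

a_0 = 10: 10/1  (≤ bound)
a_1 = 11: 111/11  (≤ bound)
a_2 = 1: 121/12  (≤ bound)
a_3 = 12: 1563/155  (≤ bound)
a_4 = 3: 4810/477  (> 399, stop)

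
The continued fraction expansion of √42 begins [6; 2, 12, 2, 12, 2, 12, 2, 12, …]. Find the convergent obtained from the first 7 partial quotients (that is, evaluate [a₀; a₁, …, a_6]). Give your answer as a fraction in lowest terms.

a_0 = 6: 6/1
a_1 = 2: 13/2
a_2 = 12: 162/25
a_3 = 2: 337/52
a_4 = 12: 4206/649
a_5 = 2: 8749/1350
a_6 = 12: 109194/16849

109194/16849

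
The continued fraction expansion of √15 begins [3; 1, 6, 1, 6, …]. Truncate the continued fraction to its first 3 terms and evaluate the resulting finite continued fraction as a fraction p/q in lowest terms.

Compute successive convergents:
a_0 = 3: 3/1
a_1 = 1: 4/1
a_2 = 6: 27/7

27/7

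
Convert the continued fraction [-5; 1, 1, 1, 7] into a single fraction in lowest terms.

Start with 7.
1 + 1/(7/1) = 1 + 1/7 = 8/7
1 + 1/(8/7) = 1 + 7/8 = 15/8
1 + 1/(15/8) = 1 + 8/15 = 23/15
-5 + 1/(23/15) = -5 + 15/23 = -100/23

-100/23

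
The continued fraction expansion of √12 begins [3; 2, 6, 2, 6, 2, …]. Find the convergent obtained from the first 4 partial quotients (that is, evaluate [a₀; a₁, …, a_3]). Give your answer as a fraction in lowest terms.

Start with 2.
6 + 1/(2/1) = 6 + 1/2 = 13/2
2 + 1/(13/2) = 2 + 2/13 = 28/13
3 + 1/(28/13) = 3 + 13/28 = 97/28

97/28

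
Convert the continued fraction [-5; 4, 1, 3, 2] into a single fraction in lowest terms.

a_0 = -5: -5/1
a_1 = 4: -19/4
a_2 = 1: -24/5
a_3 = 3: -91/19
a_4 = 2: -206/43

-206/43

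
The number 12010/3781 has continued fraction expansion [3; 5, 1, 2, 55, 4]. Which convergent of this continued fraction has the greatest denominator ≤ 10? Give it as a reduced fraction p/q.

List convergents until the denominator exceeds the bound:
a_0 = 3: 3/1  (≤ bound)
a_1 = 5: 16/5  (≤ bound)
a_2 = 1: 19/6  (≤ bound)
a_3 = 2: 54/17  (> 10, stop)

19/6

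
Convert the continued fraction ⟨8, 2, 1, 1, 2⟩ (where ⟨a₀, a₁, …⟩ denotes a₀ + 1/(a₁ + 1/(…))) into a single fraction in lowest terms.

109/13

a_0 = 8: 8/1
a_1 = 2: 17/2
a_2 = 1: 25/3
a_3 = 1: 42/5
a_4 = 2: 109/13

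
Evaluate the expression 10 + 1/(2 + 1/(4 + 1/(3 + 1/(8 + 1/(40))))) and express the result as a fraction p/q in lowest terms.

a_0 = 10: 10/1
a_1 = 2: 21/2
a_2 = 4: 94/9
a_3 = 3: 303/29
a_4 = 8: 2518/241
a_5 = 40: 101023/9669

101023/9669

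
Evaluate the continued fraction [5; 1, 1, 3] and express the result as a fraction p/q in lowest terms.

39/7

Start with 3.
1 + 1/(3/1) = 1 + 1/3 = 4/3
1 + 1/(4/3) = 1 + 3/4 = 7/4
5 + 1/(7/4) = 5 + 4/7 = 39/7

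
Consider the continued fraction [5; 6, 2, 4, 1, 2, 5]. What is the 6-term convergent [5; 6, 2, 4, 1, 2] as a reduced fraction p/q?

1031/200

Use the convergent recurrence hₖ = aₖ·hₖ₋₁ + hₖ₋₂ (and likewise for the denominators kₖ):
a_0 = 5: 5/1
a_1 = 6: 31/6
a_2 = 2: 67/13
a_3 = 4: 299/58
a_4 = 1: 366/71
a_5 = 2: 1031/200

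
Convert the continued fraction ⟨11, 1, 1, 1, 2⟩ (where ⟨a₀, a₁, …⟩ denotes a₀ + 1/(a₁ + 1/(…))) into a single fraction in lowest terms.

Work from the innermost term outward:
Start with 2.
1 + 1/(2/1) = 1 + 1/2 = 3/2
1 + 1/(3/2) = 1 + 2/3 = 5/3
1 + 1/(5/3) = 1 + 3/5 = 8/5
11 + 1/(8/5) = 11 + 5/8 = 93/8

93/8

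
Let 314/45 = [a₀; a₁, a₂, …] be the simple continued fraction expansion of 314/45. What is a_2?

⌊314/45⌋ = 6, remainder 44
⌊45/44⌋ = 1, remainder 1
⌊44/1⌋ = 44, remainder 0

44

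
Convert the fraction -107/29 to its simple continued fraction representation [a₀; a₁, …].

-107 = -4·29 + 9, so a_0 = -4
29 = 3·9 + 2, so a_1 = 3
9 = 4·2 + 1, so a_2 = 4
2 = 2·1 + 0, so a_3 = 2

[-4; 3, 4, 2]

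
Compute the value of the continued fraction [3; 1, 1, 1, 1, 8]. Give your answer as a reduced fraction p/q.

155/43

a_0 = 3: 3/1
a_1 = 1: 4/1
a_2 = 1: 7/2
a_3 = 1: 11/3
a_4 = 1: 18/5
a_5 = 8: 155/43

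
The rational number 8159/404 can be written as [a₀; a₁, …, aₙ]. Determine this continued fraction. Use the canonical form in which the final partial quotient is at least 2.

[20; 5, 8, 1, 3, 2]

8159 = 20·404 + 79, so a_0 = 20
404 = 5·79 + 9, so a_1 = 5
79 = 8·9 + 7, so a_2 = 8
9 = 1·7 + 2, so a_3 = 1
7 = 3·2 + 1, so a_4 = 3
2 = 2·1 + 0, so a_5 = 2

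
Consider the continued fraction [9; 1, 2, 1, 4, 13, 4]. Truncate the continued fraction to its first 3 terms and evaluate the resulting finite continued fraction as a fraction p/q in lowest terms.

Work from the innermost term outward:
Start with 2.
1 + 1/(2/1) = 1 + 1/2 = 3/2
9 + 1/(3/2) = 9 + 2/3 = 29/3

29/3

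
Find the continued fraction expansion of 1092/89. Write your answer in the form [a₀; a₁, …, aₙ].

[12; 3, 1, 2, 2, 3]

⌊1092/89⌋ = 12, remainder 24
⌊89/24⌋ = 3, remainder 17
⌊24/17⌋ = 1, remainder 7
⌊17/7⌋ = 2, remainder 3
⌊7/3⌋ = 2, remainder 1
⌊3/1⌋ = 3, remainder 0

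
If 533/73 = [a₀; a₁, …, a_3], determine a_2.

Apply division with remainder until the remainder is 0:
⌊533/73⌋ = 7, remainder 22
⌊73/22⌋ = 3, remainder 7
⌊22/7⌋ = 3, remainder 1

3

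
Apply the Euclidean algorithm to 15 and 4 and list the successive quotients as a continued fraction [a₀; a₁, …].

[3; 1, 3]

⌊15/4⌋ = 3, remainder 3
⌊4/3⌋ = 1, remainder 1
⌊3/1⌋ = 3, remainder 0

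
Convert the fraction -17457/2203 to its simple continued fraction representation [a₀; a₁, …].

[-8; 13, 5, 4, 1, 1, 3]

Repeatedly divide and take the remainder:
⌊-17457/2203⌋ = -8, remainder 167
⌊2203/167⌋ = 13, remainder 32
⌊167/32⌋ = 5, remainder 7
⌊32/7⌋ = 4, remainder 4
⌊7/4⌋ = 1, remainder 3
⌊4/3⌋ = 1, remainder 1
⌊3/1⌋ = 3, remainder 0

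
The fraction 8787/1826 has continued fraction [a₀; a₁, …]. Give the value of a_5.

10

Run the Euclidean algorithm, recording each quotient:
⌊8787/1826⌋ = 4, remainder 1483
⌊1826/1483⌋ = 1, remainder 343
⌊1483/343⌋ = 4, remainder 111
⌊343/111⌋ = 3, remainder 10
⌊111/10⌋ = 11, remainder 1
⌊10/1⌋ = 10, remainder 0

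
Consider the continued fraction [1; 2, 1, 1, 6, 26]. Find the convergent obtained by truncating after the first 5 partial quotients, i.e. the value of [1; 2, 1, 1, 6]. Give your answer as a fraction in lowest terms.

Work from the innermost term outward:
Start with 6.
1 + 1/(6/1) = 1 + 1/6 = 7/6
1 + 1/(7/6) = 1 + 6/7 = 13/7
2 + 1/(13/7) = 2 + 7/13 = 33/13
1 + 1/(33/13) = 1 + 13/33 = 46/33

46/33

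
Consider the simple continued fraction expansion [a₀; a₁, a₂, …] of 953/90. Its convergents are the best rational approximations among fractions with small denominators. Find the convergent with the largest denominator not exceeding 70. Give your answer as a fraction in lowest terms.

a_0 = 10: 10/1  (≤ bound)
a_1 = 1: 11/1  (≤ bound)
a_2 = 1: 21/2  (≤ bound)
a_3 = 2: 53/5  (≤ bound)
a_4 = 3: 180/17  (≤ bound)
a_5 = 5: 953/90  (> 70, stop)

180/17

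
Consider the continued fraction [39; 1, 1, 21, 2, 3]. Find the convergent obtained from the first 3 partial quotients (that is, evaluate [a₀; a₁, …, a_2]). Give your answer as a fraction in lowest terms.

79/2

Build up convergents one term at a time:
a_0 = 39: 39/1
a_1 = 1: 40/1
a_2 = 1: 79/2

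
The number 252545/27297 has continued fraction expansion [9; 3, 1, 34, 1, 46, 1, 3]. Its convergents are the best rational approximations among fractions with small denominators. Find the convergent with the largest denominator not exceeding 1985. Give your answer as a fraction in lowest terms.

a_0 = 9: 9/1  (≤ bound)
a_1 = 3: 28/3  (≤ bound)
a_2 = 1: 37/4  (≤ bound)
a_3 = 34: 1286/139  (≤ bound)
a_4 = 1: 1323/143  (≤ bound)
a_5 = 46: 62144/6717  (> 1985, stop)

1323/143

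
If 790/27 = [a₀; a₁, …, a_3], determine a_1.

790 ÷ 27 → quotient 29, remainder 7
27 ÷ 7 → quotient 3, remainder 6

3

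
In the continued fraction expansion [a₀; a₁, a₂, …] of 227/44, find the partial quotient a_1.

Run the Euclidean algorithm, recording each quotient:
227 = 5·44 + 7, so a_0 = 5
44 = 6·7 + 2, so a_1 = 6

6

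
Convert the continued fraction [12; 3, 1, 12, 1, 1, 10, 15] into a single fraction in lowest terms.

206259/16831

a_0 = 12: 12/1
a_1 = 3: 37/3
a_2 = 1: 49/4
a_3 = 12: 625/51
a_4 = 1: 674/55
a_5 = 1: 1299/106
a_6 = 10: 13664/1115
a_7 = 15: 206259/16831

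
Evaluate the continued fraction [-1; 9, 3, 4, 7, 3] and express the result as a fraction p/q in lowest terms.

-2451/2746

Start with 3.
7 + 1/(3/1) = 7 + 1/3 = 22/3
4 + 1/(22/3) = 4 + 3/22 = 91/22
3 + 1/(91/22) = 3 + 22/91 = 295/91
9 + 1/(295/91) = 9 + 91/295 = 2746/295
-1 + 1/(2746/295) = -1 + 295/2746 = -2451/2746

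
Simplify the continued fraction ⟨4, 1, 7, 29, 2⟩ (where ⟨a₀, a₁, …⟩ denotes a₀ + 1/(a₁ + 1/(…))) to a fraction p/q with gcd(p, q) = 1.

a_0 = 4: 4/1
a_1 = 1: 5/1
a_2 = 7: 39/8
a_3 = 29: 1136/233
a_4 = 2: 2311/474

2311/474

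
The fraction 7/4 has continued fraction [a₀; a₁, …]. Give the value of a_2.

3

7 ÷ 4 → quotient 1, remainder 3
4 ÷ 3 → quotient 1, remainder 1
3 ÷ 1 → quotient 3, remainder 0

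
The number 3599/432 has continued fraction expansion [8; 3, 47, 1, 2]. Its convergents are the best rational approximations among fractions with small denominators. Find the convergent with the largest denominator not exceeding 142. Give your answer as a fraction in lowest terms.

1183/142

a_0 = 8: 8/1  (≤ bound)
a_1 = 3: 25/3  (≤ bound)
a_2 = 47: 1183/142  (≤ bound)
a_3 = 1: 1208/145  (> 142, stop)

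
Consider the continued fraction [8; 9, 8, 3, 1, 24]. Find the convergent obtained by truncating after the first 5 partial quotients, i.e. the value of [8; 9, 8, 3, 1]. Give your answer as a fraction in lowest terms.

Start with 1.
3 + 1/(1/1) = 3 + 1/1 = 4/1
8 + 1/(4/1) = 8 + 1/4 = 33/4
9 + 1/(33/4) = 9 + 4/33 = 301/33
8 + 1/(301/33) = 8 + 33/301 = 2441/301

2441/301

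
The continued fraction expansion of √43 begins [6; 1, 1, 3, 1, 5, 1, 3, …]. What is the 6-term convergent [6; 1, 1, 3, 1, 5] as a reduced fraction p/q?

341/52

Build up convergents one term at a time:
a_0 = 6: 6/1
a_1 = 1: 7/1
a_2 = 1: 13/2
a_3 = 3: 46/7
a_4 = 1: 59/9
a_5 = 5: 341/52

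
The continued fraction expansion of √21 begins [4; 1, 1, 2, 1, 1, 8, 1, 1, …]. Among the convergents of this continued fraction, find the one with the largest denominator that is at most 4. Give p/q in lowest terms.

a_0 = 4: 4/1  (≤ bound)
a_1 = 1: 5/1  (≤ bound)
a_2 = 1: 9/2  (≤ bound)
a_3 = 2: 23/5  (> 4, stop)

9/2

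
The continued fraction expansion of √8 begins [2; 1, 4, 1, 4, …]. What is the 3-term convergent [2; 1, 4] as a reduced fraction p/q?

14/5

a_0 = 2: 2/1
a_1 = 1: 3/1
a_2 = 4: 14/5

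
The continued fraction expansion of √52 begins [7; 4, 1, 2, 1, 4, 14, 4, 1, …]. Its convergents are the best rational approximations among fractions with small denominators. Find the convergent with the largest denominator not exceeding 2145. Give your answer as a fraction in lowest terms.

9223/1279

a_0 = 7: 7/1  (≤ bound)
a_1 = 4: 29/4  (≤ bound)
a_2 = 1: 36/5  (≤ bound)
a_3 = 2: 101/14  (≤ bound)
a_4 = 1: 137/19  (≤ bound)
a_5 = 4: 649/90  (≤ bound)
a_6 = 14: 9223/1279  (≤ bound)
a_7 = 4: 37541/5206  (> 2145, stop)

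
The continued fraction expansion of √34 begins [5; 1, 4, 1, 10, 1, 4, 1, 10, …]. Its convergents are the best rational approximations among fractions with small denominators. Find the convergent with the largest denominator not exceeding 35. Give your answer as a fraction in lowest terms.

35/6

List convergents until the denominator exceeds the bound:
a_0 = 5: 5/1  (≤ bound)
a_1 = 1: 6/1  (≤ bound)
a_2 = 4: 29/5  (≤ bound)
a_3 = 1: 35/6  (≤ bound)
a_4 = 10: 379/65  (> 35, stop)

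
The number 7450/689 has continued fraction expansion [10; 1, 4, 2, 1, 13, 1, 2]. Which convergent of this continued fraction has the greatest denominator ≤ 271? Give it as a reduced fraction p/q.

2541/235

List convergents until the denominator exceeds the bound:
a_0 = 10: 10/1  (≤ bound)
a_1 = 1: 11/1  (≤ bound)
a_2 = 4: 54/5  (≤ bound)
a_3 = 2: 119/11  (≤ bound)
a_4 = 1: 173/16  (≤ bound)
a_5 = 13: 2368/219  (≤ bound)
a_6 = 1: 2541/235  (≤ bound)
a_7 = 2: 7450/689  (> 271, stop)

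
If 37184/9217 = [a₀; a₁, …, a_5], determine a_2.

5

Apply division with remainder until the remainder is 0:
⌊37184/9217⌋ = 4, remainder 316
⌊9217/316⌋ = 29, remainder 53
⌊316/53⌋ = 5, remainder 51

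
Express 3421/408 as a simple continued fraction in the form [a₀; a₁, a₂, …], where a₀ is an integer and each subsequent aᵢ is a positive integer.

[8; 2, 1, 1, 2, 31]

⌊3421/408⌋ = 8, remainder 157
⌊408/157⌋ = 2, remainder 94
⌊157/94⌋ = 1, remainder 63
⌊94/63⌋ = 1, remainder 31
⌊63/31⌋ = 2, remainder 1
⌊31/1⌋ = 31, remainder 0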